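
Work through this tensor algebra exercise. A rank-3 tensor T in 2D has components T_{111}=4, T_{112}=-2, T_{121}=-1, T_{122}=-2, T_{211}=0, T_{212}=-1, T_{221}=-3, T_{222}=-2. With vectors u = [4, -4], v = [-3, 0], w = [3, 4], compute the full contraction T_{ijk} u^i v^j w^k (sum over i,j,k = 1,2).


S = sum over i,j,k of T_{ijk} u_i v_j w_k. Expanding all 8 terms:
T_{111}*u_1*v_1*w_1 = 4*4*-3*3 = -144  (running total: -144)
T_{112}*u_1*v_1*w_2 = -2*4*-3*4 = 96  (running total: -48)
T_{121}*u_1*v_2*w_1 = -1*4*0*3 = 0  (running total: -48)
T_{122}*u_1*v_2*w_2 = -2*4*0*4 = 0  (running total: -48)
T_{211}*u_2*v_1*w_1 = 0*-4*-3*3 = 0  (running total: -48)
T_{212}*u_2*v_1*w_2 = -1*-4*-3*4 = -48  (running total: -96)
T_{221}*u_2*v_2*w_1 = -3*-4*0*3 = 0  (running total: -96)
T_{222}*u_2*v_2*w_2 = -2*-4*0*4 = 0  (running total: -96)
S = -96

-96


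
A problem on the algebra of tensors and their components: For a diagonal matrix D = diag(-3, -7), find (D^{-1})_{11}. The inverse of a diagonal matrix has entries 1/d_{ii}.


For a diagonal matrix, the inverse has entries (D^{-1})_{ii} = 1/d_{ii}.
The diagonal entries are: d_{11} = -3, d_{22} = -7
We need (D^{-1})_{11} = 1/d_{11} = 1/-3 = -1/3

-1/3


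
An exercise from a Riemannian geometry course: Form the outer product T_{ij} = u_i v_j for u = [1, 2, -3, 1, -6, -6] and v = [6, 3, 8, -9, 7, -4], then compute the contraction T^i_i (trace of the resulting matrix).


The outer product gives T_{ij} = u_i v_j.
The trace (contraction) is Tr(T) = sum_i T_{ii} = sum_i u_i v_i.
Diagonal entries:
T_{11} = u_1 * v_1 = 1 * 6 = 6
T_{22} = u_2 * v_2 = 2 * 3 = 6
T_{33} = u_3 * v_3 = -3 * 8 = -24
T_{44} = u_4 * v_4 = 1 * -9 = -9
T_{55} = u_5 * v_5 = -6 * 7 = -42
T_{66} = u_6 * v_6 = -6 * -4 = 24
Tr(T) = 6 + 6 + -24 + -9 + -42 + 24 = -39

-39


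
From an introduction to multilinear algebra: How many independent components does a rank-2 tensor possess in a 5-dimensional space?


The number of components of a rank-r tensor in d dimensions is d^r.
Here d = 5 and r = 2.
5^2 = 25

25


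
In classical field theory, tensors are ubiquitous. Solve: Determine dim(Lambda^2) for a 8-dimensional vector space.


The dimension of the space of p-forms on an n-dimensional space is C(n, p).
n = 8, p = 2
C(8, 2) = 8! / (2! * 6!) = 28

28


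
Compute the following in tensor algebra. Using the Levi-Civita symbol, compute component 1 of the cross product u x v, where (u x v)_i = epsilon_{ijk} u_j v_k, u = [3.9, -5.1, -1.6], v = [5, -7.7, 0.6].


(u x v)_1 = sum_{j,k} epsilon_{1jk} u_j v_k. Only permutations of (1,2,3) contribute; the two non-zero terms are:
eps_{123} u_2 v_3 = 1 * -5.1 * 0.6 = -3.06
eps_{132} u_3 v_2 = -1 * -1.6 * -7.7 = -12.32
(u x v)_1 = -15.38

-15.38


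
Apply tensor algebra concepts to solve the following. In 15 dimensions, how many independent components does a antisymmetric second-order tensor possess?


A antisymmetric rank-2 tensor in d dimensions has d(d-1)/2 independent components.
d = 15
d(d-1)/2 = 15 * 14 / 2 = 210 / 2 = 105

105


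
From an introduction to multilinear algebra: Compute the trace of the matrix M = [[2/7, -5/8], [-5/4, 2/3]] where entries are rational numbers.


The trace is the sum of diagonal entries.
Diagonal: M[1,1] = 2/7, M[2,2] = 2/3
Tr(M) = 2/7 + 2/3
Computing step by step:
After adding M[1,1]: 2/7
After adding M[2,2]: 20/21
Tr(M) = 20/21

20/21


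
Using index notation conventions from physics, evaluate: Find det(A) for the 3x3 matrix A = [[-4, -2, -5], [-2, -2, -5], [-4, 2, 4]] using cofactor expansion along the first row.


Expanding along the first row, det(A) = a11*M_11 - a12*M_12 + a13*M_13, where M_1j is the (1,j) minor.
Minor M_11 = -2*4 - -5*2 = 2
Minor M_12 = -2*4 - -5*-4 = -28
Minor M_13 = -2*2 - -2*-4 = -12
det = -4*(2) - -2*(-28) + -5*(-12)
    = -8 - 56 + 60
    = -4

-4


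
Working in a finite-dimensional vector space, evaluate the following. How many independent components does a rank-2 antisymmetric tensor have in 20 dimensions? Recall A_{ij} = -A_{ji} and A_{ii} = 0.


An antisymmetric rank-2 tensor satisfies A_{ij} = -A_{ji}, so diagonal entries are zero.
The independent components are the upper-triangular entries: C(n, 2) = n(n-1)/2.
n = 20
C(20, 2) = 20 * 19 / 2 = 380 / 2 = 190

190


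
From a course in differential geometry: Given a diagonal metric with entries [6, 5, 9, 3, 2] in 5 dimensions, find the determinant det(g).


For a diagonal metric, the determinant is the product of diagonal entries.
Diagonal entries: 6, 5, 9, 3, 2
det(g) = 6 * 5 * 9 * 3 * 2 = 1620

1620


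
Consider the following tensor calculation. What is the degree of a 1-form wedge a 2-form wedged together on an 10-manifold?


The degree of a wedge product is the sum of the degrees of the individual forms.
Degrees: 1, 2
Total degree = 1 + 2 = 3

3


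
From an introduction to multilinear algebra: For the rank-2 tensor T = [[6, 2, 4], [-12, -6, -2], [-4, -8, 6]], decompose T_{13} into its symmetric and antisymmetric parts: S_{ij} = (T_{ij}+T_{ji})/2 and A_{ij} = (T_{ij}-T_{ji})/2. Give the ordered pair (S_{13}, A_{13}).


T_{13} = 4
T_{31} = -4
S_{13} = (4 + -4)/2 = 0/2 = 0
A_{13} = (4 - -4)/2 = 8/2 = 4
Check: S + A = 0 + 4 = 4 = T_{13}.

(0, 4)


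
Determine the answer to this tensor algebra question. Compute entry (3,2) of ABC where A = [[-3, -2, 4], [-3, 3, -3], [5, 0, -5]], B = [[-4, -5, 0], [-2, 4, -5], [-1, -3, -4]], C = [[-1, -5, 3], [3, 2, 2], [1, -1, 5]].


(ABC)_{32} = sum_m (AB)_{3m} C_{m2}. First compute row 3 of AB.
(AB)_{31} = 5*-4 + 0*-2 + -5*-1 = -15
(AB)_{32} = 5*-5 + 0*4 + -5*-3 = -10
(AB)_{33} = 5*0 + 0*-5 + -5*-4 = 20
Now contract with column 2 of C:
(AB)_{31} * C_{12} = -15 * -5 = 75
(AB)_{32} * C_{22} = -10 * 2 = -20
(AB)_{33} * C_{32} = 20 * -1 = -20
(ABC)_{32} = 75 + -20 + -20 = 35

35


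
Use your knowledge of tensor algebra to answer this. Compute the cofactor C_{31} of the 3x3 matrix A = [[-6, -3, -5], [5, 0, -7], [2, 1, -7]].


To find cofactor C_{31}, delete row 3 and column 1.
The resulting 2x2 submatrix is: [[-3, -5], [0, -7]]
Minor M_{31} = -3*-7 - -5*0
  = 21 - 0 = 21
Sign = (-1)^(3+1) = (-1)^4 = 1
Cofactor C_{31} = 1 * 21 = 21

21


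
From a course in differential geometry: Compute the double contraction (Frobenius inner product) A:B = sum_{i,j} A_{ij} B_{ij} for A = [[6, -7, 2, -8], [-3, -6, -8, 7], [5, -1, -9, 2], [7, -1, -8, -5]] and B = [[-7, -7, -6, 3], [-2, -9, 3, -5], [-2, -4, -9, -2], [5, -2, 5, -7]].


A:B = sum over all i,j of A_{ij} * B_{ij}.
Row 1: 6*-7=-42, -7*-7=49, 2*-6=-12, -8*3=-24 => row sum = -29
Row 2: -3*-2=6, -6*-9=54, -8*3=-24, 7*-5=-35 => row sum = 1
Row 3: 5*-2=-10, -1*-4=4, -9*-9=81, 2*-2=-4 => row sum = 71
Row 4: 7*5=35, -1*-2=2, -8*5=-40, -5*-7=35 => row sum = 32
Total = -29 + 1 + 71 + 32 = 75

75


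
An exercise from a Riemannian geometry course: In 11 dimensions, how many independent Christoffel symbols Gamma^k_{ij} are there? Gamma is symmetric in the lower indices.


Christoffel symbols Gamma^k_{ij} are symmetric in i,j, so there are d * d(d+1)/2 independent symbols.
d = 11
d(d+1)/2 = 11 * 12 / 2 = 66
Total = 11 * 66 = 726

726


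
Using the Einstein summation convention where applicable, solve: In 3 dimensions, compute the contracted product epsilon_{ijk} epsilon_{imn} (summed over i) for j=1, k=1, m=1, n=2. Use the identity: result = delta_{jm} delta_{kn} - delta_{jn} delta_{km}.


Using the identity: epsilon_{ijk} epsilon_{imn} = delta_{jm} delta_{kn} - delta_{jn} delta_{km}.
delta_{11} = 1
delta_{12} = 0
delta_{12} = 0
delta_{11} = 1
Result = 1 * 0 - 0 * 1 = 0 - 0 = 0

0


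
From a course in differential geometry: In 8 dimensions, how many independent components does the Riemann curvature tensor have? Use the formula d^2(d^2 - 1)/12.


The Riemann tensor in d dimensions has d^2(d^2 - 1)/12 independent components.
d = 8, so d^2 = 64
d^2 - 1 = 63
d^2(d^2 - 1) = 64 * 63 = 4032
Divide by 12: 4032 / 12 = 336

336


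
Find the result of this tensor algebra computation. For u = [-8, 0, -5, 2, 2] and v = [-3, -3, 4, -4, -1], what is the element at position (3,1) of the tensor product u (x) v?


The outer product entry T_{ij} = u_i * v_j.
We need i=3, j=1.
u_3 = -5, v_1 = -3
T_{3,1} = -5 * -3 = 15

15


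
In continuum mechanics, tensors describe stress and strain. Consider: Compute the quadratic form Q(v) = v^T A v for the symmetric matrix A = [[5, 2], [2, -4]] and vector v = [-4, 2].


First compute Av:
(Av)_1 = 5*-4 + 2*2 = -16
(Av)_2 = 2*-4 + -4*2 = -16
Av = [-16, -16]
Then v^T (Av) = -4*-16 + 2*-16
= 64 + -32 = 32

32


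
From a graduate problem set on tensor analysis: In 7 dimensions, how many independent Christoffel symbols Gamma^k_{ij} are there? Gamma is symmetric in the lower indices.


Christoffel symbols Gamma^k_{ij} are symmetric in i,j, so there are d * d(d+1)/2 independent symbols.
d = 7
d(d+1)/2 = 7 * 8 / 2 = 28
Total = 7 * 28 = 196

196


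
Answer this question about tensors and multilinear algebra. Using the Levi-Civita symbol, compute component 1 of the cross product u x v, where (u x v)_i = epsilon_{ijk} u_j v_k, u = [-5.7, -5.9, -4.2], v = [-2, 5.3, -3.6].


(u x v)_1 = sum_{j,k} epsilon_{1jk} u_j v_k. Only permutations of (1,2,3) contribute; the two non-zero terms are:
eps_{123} u_2 v_3 = 1 * -5.9 * -3.6 = 21.24
eps_{132} u_3 v_2 = -1 * -4.2 * 5.3 = 22.26
(u x v)_1 = 43.5

43.5


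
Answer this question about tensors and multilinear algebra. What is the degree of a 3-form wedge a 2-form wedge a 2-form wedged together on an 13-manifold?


The degree of a wedge product is the sum of the degrees of the individual forms.
Degrees: 3, 2, 2
Total degree = 3 + 2 + 2 = 7

7


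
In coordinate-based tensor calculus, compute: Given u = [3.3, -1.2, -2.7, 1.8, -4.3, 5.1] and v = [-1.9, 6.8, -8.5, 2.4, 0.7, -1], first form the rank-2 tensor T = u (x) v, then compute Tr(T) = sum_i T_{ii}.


The outer product gives T_{ij} = u_i v_j.
The trace (contraction) is Tr(T) = sum_i T_{ii} = sum_i u_i v_i.
Diagonal entries:
T_{11} = u_1 * v_1 = 3.3 * -1.9 = -6.27
T_{22} = u_2 * v_2 = -1.2 * 6.8 = -8.16
T_{33} = u_3 * v_3 = -2.7 * -8.5 = 22.95
T_{44} = u_4 * v_4 = 1.8 * 2.4 = 4.32
T_{55} = u_5 * v_5 = -4.3 * 0.7 = -3.01
T_{66} = u_6 * v_6 = 5.1 * -1 = -5.1
Tr(T) = -6.27 + -8.16 + 22.95 + 4.32 + -3.01 + -5.1 = 4.73

4.73


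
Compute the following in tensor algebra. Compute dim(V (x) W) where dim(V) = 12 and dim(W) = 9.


The dimension of a tensor product is the product of dimensions.
dim(V) = 12, dim(W) = 9
dim(V (x) W) = 12 * 9 = 108

108


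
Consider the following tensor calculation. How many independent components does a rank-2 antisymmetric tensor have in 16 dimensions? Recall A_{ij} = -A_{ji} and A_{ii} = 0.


An antisymmetric rank-2 tensor satisfies A_{ij} = -A_{ji}, so diagonal entries are zero.
The independent components are the upper-triangular entries: C(n, 2) = n(n-1)/2.
n = 16
C(16, 2) = 16 * 15 / 2 = 240 / 2 = 120

120


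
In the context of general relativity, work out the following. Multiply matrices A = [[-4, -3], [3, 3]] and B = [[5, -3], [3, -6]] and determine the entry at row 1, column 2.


(AB)_{ij} = sum_k A_{ik} B_{kj}.
For i=1, j=2:
A_{11} * B_{12} = -4 * -3 = 12
A_{12} * B_{22} = -3 * -6 = 18
Sum = 12 + 18 = 30

30


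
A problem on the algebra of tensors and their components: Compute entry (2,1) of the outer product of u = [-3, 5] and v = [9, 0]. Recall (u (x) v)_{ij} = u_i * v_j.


The outer product entry T_{ij} = u_i * v_j.
We need i=2, j=1.
u_2 = 5, v_1 = 9
T_{2,1} = 5 * 9 = 45

45


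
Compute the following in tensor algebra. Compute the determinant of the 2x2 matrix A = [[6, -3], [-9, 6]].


For a 2x2 matrix [[a, b], [c, d]], det = a*d - b*c.
a = 6, b = -3, c = -9, d = 6
a*d = 6 * 6 = 36
b*c = -3 * -9 = 27
det = 36 - 27 = 9

9


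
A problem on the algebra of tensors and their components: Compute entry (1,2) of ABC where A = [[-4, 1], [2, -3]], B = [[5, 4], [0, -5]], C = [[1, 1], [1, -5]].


(ABC)_{12} = sum_m (AB)_{1m} C_{m2}. First compute row 1 of AB.
(AB)_{11} = -4*5 + 1*0 = -20
(AB)_{12} = -4*4 + 1*-5 = -21
Now contract with column 2 of C:
(AB)_{11} * C_{12} = -20 * 1 = -20
(AB)_{12} * C_{22} = -21 * -5 = 105
(ABC)_{12} = -20 + 105 = 85

85


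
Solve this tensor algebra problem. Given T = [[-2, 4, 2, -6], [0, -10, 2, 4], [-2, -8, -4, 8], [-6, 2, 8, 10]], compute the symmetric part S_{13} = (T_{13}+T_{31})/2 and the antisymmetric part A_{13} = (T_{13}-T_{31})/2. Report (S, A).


T_{13} = 2
T_{31} = -2
S_{13} = (2 + -2)/2 = 0/2 = 0
A_{13} = (2 - -2)/2 = 4/2 = 2
Check: S + A = 0 + 2 = 2 = T_{13}.

(0, 2)


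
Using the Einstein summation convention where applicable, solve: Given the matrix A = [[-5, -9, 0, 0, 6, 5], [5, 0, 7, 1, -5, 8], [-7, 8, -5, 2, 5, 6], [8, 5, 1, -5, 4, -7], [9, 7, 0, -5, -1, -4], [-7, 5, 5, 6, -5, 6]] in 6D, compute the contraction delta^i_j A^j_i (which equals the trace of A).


The contraction (trace) of a rank-2 tensor is the sum of its diagonal elements.
Diagonal entries: A[1,1] = -5, A[2,2] = 0, A[3,3] = -5, A[4,4] = -5, A[5,5] = -1, A[6,6] = 6
Tr(A) = -5 + 0 + -5 + -5 + -1 + 6 = -10

-10


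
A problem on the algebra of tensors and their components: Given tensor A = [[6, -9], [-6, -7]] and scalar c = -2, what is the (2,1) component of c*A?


Scalar multiplication: (cA)_{ij} = c * A_{ij}.
c = -2
A_{21} = -6
(cA)_{21} = -2 * -6 = 12

12


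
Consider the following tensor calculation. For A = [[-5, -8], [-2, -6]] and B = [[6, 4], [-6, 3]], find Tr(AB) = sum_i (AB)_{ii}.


Tr(AB) = sum_i (AB)_{ii} where (AB)_{ii} = sum_k A_{ik} B_{ki}.
(AB)_{11} = -5*6 + -8*-6 = 18
(AB)_{22} = -2*4 + -6*3 = -26
Tr(AB) = 18 + -26 = -8

-8


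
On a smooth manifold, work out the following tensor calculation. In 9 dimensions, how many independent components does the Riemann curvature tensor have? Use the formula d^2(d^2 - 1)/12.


The Riemann tensor in d dimensions has d^2(d^2 - 1)/12 independent components.
d = 9, so d^2 = 81
d^2 - 1 = 80
d^2(d^2 - 1) = 81 * 80 = 6480
Divide by 12: 6480 / 12 = 540

540


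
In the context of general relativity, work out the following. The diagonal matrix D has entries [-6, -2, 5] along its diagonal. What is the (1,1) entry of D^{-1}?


For a diagonal matrix, the inverse has entries (D^{-1})_{ii} = 1/d_{ii}.
The diagonal entries are: d_{11} = -6, d_{22} = -2, d_{33} = 5
We need (D^{-1})_{11} = 1/d_{11} = 1/-6 = -1/6

-1/6


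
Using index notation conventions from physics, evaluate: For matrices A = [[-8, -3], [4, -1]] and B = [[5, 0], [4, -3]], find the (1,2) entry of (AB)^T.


(AB)^T_{ij} = (AB)_{ji} = sum_k A_{jk} B_{ki}.
For i=1, j=2 we need (AB)_{21}:
A_{21} * B_{11} = 4 * 5 = 20
A_{22} * B_{21} = -1 * 4 = -4
Sum = 20 + -4 = 16

16


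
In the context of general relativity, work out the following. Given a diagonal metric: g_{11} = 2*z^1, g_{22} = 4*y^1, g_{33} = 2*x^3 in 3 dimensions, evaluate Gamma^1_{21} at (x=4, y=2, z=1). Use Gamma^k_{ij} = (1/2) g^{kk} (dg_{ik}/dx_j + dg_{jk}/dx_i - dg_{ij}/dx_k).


For a diagonal metric, Gamma^k_{ij} = (1/2) g^{kk} (dg_{ik}/dx_j + dg_{jk}/dx_i - dg_{ij}/dx_k).
The metric is diagonal, so g_{ab} = 0 for a != b.
At the given point: g_{11} = 2, g_{22} = 8, g_{33} = 128
g^{11} = 1/2
dg_{21}/dx_1 = 0 (off-diagonal)
dg_{11}/dx_2 = dg_{11}/dx_2 = 0
dg_{21}/dx_1 = 0 (off-diagonal)
Numerator = 0 + 0 - 0 = 0
Gamma^1_{21} = 0 / (2 * 2) = 0

0


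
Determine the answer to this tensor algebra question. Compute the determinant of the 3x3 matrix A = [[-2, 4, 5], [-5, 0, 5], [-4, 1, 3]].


Expanding along the first row, det(A) = a11*M_11 - a12*M_12 + a13*M_13, where M_1j is the (1,j) minor.
Minor M_11 = 0*3 - 5*1 = -5
Minor M_12 = -5*3 - 5*-4 = 5
Minor M_13 = -5*1 - 0*-4 = -5
det = -2*(-5) - 4*(5) + 5*(-5)
    = 10 - 20 + -25
    = -35

-35


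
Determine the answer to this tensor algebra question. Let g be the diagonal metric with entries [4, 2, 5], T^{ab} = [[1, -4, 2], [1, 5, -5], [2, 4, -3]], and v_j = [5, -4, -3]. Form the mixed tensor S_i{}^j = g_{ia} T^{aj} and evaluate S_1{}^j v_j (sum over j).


Step 1: lower the first index. For a diagonal metric, g_{ia} T^{aj} = g_{ii} T^{ij} (no sum on i).
g_{11} = 4
S_1{}^1 = 4 * T^{11} = 4 * 1 = 4
S_1{}^2 = 4 * T^{12} = 4 * -4 = -16
S_1{}^3 = 4 * T^{13} = 4 * 2 = 8
Step 2: contract S_1{}^j with v_j.
S_1{}^1 * v_1 = 4 * 5 = 20
S_1{}^2 * v_2 = -16 * -4 = 64
S_1{}^3 * v_3 = 8 * -3 = -24
Result = 20 + 64 + -24 = 60

60


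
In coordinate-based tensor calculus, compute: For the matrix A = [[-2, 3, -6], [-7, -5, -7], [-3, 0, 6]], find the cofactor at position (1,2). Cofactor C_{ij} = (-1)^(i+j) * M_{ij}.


To find cofactor C_{12}, delete row 1 and column 2.
The resulting 2x2 submatrix is: [[-7, -7], [-3, 6]]
Minor M_{12} = -7*6 - -7*-3
  = -42 - 21 = -63
Sign = (-1)^(1+2) = (-1)^3 = -1
Cofactor C_{12} = -1 * -63 = 63

63


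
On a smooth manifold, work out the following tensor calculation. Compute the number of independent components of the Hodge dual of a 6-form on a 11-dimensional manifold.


The Hodge dual of a p-form on an n-dimensional manifold is an (n-p)-form.
n = 11, p = 6, so dual degree = 11 - 6 = 5
The number of components is C(n, n-p) = C(11, 5) = 462

462


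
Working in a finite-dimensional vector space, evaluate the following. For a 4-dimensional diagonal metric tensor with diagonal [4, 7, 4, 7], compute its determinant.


For a diagonal metric, the determinant is the product of diagonal entries.
Diagonal entries: 4, 7, 4, 7
det(g) = 4 * 7 * 4 * 7 = 784

784


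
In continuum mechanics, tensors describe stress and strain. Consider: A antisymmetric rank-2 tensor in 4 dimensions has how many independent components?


A antisymmetric rank-2 tensor in d dimensions has d(d-1)/2 independent components.
d = 4
d(d-1)/2 = 4 * 3 / 2 = 12 / 2 = 6

6


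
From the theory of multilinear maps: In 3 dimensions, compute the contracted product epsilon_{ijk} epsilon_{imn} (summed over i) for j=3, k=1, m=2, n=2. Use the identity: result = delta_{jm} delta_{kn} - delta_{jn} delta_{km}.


Using the identity: epsilon_{ijk} epsilon_{imn} = delta_{jm} delta_{kn} - delta_{jn} delta_{km}.
delta_{32} = 0
delta_{12} = 0
delta_{32} = 0
delta_{12} = 0
Result = 0 * 0 - 0 * 0 = 0 - 0 = 0

0


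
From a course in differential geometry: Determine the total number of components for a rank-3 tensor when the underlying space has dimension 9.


The number of components of a rank-r tensor in d dimensions is d^r.
Here d = 9 and r = 3.
9^3 = 729

729


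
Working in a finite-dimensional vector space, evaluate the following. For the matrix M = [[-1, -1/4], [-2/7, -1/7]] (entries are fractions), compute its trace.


The trace is the sum of diagonal entries.
Diagonal: M[1,1] = -1, M[2,2] = -1/7
Tr(M) = -1 + -1/7
Computing step by step:
After adding M[1,1]: -1
After adding M[2,2]: -8/7
Tr(M) = -8/7

-8/7


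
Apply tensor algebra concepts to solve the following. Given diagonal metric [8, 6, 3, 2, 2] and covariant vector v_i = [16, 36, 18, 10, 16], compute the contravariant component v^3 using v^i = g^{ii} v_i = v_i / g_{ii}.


To raise an index with a diagonal metric: v^i = v_i / g_{ii}.
For index 3: v_3 = 18, g_{33} = 3
v^3 = 18 / 3 = 6

6


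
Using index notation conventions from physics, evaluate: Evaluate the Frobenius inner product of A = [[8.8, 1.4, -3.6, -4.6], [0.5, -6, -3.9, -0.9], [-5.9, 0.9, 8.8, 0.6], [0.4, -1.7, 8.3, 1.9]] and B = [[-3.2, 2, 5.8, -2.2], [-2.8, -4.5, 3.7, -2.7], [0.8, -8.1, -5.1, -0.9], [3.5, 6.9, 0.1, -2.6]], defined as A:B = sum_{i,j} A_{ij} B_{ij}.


A:B = sum over all i,j of A_{ij} * B_{ij}.
Row 1: 8.8*-3.2=-28.16, 1.4*2=2.8, -3.6*5.8=-20.88, -4.6*-2.2=10.12 => row sum = -36.12
Row 2: 0.5*-2.8=-1.4, -6*-4.5=27, -3.9*3.7=-14.43, -0.9*-2.7=2.43 => row sum = 13.6
Row 3: -5.9*0.8=-4.72, 0.9*-8.1=-7.29, 8.8*-5.1=-44.88, 0.6*-0.9=-0.54 => row sum = -57.43
Row 4: 0.4*3.5=1.4, -1.7*6.9=-11.73, 8.3*0.1=0.83, 1.9*-2.6=-4.94 => row sum = -14.44
Total = -36.12 + 13.6 + -57.43 + -14.44 = -94.39

-94.39


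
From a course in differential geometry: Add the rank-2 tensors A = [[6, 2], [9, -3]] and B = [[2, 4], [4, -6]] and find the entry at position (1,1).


Tensor addition is component-wise: (A + B)_{ij} = A_{ij} + B_{ij}.
A_{11} = 6
B_{11} = 2
(A + B)_{11} = 6 + 2 = 8

8


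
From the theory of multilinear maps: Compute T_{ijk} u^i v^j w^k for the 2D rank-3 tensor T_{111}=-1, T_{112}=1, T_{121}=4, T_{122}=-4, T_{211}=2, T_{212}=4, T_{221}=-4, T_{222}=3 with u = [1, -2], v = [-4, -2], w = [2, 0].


S = sum over i,j,k of T_{ijk} u_i v_j w_k. Expanding all 8 terms:
T_{111}*u_1*v_1*w_1 = -1*1*-4*2 = 8  (running total: 8)
T_{112}*u_1*v_1*w_2 = 1*1*-4*0 = 0  (running total: 8)
T_{121}*u_1*v_2*w_1 = 4*1*-2*2 = -16  (running total: -8)
T_{122}*u_1*v_2*w_2 = -4*1*-2*0 = 0  (running total: -8)
T_{211}*u_2*v_1*w_1 = 2*-2*-4*2 = 32  (running total: 24)
T_{212}*u_2*v_1*w_2 = 4*-2*-4*0 = 0  (running total: 24)
T_{221}*u_2*v_2*w_1 = -4*-2*-2*2 = -32  (running total: -8)
T_{222}*u_2*v_2*w_2 = 3*-2*-2*0 = 0  (running total: -8)
S = -8

-8


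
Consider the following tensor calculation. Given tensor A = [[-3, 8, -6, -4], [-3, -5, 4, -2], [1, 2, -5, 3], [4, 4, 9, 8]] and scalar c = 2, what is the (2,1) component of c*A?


Scalar multiplication: (cA)_{ij} = c * A_{ij}.
c = 2
A_{21} = -3
(cA)_{21} = 2 * -3 = -6

-6


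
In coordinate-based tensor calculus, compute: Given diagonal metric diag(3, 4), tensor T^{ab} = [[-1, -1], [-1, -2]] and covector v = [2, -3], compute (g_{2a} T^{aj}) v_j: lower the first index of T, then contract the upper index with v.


Step 1: lower the first index. For a diagonal metric, g_{ia} T^{aj} = g_{ii} T^{ij} (no sum on i).
g_{22} = 4
S_2{}^1 = 4 * T^{21} = 4 * -1 = -4
S_2{}^2 = 4 * T^{22} = 4 * -2 = -8
Step 2: contract S_2{}^j with v_j.
S_2{}^1 * v_1 = -4 * 2 = -8
S_2{}^2 * v_2 = -8 * -3 = 24
Result = -8 + 24 = 16

16


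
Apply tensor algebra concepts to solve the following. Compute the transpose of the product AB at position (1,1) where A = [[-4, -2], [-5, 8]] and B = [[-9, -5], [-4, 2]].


(AB)^T_{ij} = (AB)_{ji} = sum_k A_{jk} B_{ki}.
For i=1, j=1 we need (AB)_{11}:
A_{11} * B_{11} = -4 * -9 = 36
A_{12} * B_{21} = -2 * -4 = 8
Sum = 36 + 8 = 44

44


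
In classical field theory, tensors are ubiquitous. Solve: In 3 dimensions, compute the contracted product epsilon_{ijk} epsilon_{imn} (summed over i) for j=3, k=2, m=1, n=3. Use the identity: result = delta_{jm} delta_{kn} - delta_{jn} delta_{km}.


Using the identity: epsilon_{ijk} epsilon_{imn} = delta_{jm} delta_{kn} - delta_{jn} delta_{km}.
delta_{31} = 0
delta_{23} = 0
delta_{33} = 1
delta_{21} = 0
Result = 0 * 0 - 1 * 0 = 0 - 0 = 0

0


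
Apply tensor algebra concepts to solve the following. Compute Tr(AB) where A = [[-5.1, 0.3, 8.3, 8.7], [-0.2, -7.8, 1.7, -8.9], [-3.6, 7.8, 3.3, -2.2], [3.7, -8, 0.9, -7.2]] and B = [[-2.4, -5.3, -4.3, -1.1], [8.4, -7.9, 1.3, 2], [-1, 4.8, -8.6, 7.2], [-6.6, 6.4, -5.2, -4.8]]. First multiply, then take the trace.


Tr(AB) = sum_i (AB)_{ii} where (AB)_{ii} = sum_k A_{ik} B_{ki}.
(AB)_{11} = -5.1*-2.4 + 0.3*8.4 + 8.3*-1 + 8.7*-6.6 = -50.96
(AB)_{22} = -0.2*-5.3 + -7.8*-7.9 + 1.7*4.8 + -8.9*6.4 = 13.88
(AB)_{33} = -3.6*-4.3 + 7.8*1.3 + 3.3*-8.6 + -2.2*-5.2 = 8.68
(AB)_{44} = 3.7*-1.1 + -8*2 + 0.9*7.2 + -7.2*-4.8 = 20.97
Tr(AB) = -50.96 + 13.88 + 8.68 + 20.97 = -7.43

-7.43


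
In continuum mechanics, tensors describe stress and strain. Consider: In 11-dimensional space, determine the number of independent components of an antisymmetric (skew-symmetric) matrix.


An antisymmetric rank-2 tensor satisfies A_{ij} = -A_{ji}, so diagonal entries are zero.
The independent components are the upper-triangular entries: C(n, 2) = n(n-1)/2.
n = 11
C(11, 2) = 11 * 10 / 2 = 110 / 2 = 55

55


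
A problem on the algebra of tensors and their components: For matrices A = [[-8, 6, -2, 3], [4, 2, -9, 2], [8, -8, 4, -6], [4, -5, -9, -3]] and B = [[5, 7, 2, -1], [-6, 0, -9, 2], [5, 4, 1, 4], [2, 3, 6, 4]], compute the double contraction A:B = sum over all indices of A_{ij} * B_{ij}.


A:B = sum over all i,j of A_{ij} * B_{ij}.
Row 1: -8*5=-40, 6*7=42, -2*2=-4, 3*-1=-3 => row sum = -5
Row 2: 4*-6=-24, 2*0=0, -9*-9=81, 2*2=4 => row sum = 61
Row 3: 8*5=40, -8*4=-32, 4*1=4, -6*4=-24 => row sum = -12
Row 4: 4*2=8, -5*3=-15, -9*6=-54, -3*4=-12 => row sum = -73
Total = -5 + 61 + -12 + -73 = -29

-29


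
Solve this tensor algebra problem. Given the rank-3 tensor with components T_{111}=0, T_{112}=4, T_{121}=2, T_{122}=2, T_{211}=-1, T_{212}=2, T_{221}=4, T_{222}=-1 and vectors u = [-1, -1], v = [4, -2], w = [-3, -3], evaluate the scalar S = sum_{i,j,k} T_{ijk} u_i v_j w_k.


S = sum over i,j,k of T_{ijk} u_i v_j w_k. Expanding all 8 terms:
T_{111}*u_1*v_1*w_1 = 0*-1*4*-3 = 0  (running total: 0)
T_{112}*u_1*v_1*w_2 = 4*-1*4*-3 = 48  (running total: 48)
T_{121}*u_1*v_2*w_1 = 2*-1*-2*-3 = -12  (running total: 36)
T_{122}*u_1*v_2*w_2 = 2*-1*-2*-3 = -12  (running total: 24)
T_{211}*u_2*v_1*w_1 = -1*-1*4*-3 = -12  (running total: 12)
T_{212}*u_2*v_1*w_2 = 2*-1*4*-3 = 24  (running total: 36)
T_{221}*u_2*v_2*w_1 = 4*-1*-2*-3 = -24  (running total: 12)
T_{222}*u_2*v_2*w_2 = -1*-1*-2*-3 = 6  (running total: 18)
S = 18

18


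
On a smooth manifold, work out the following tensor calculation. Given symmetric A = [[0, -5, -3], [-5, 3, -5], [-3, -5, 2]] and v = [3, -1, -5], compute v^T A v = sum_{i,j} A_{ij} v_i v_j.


First compute Av:
(Av)_1 = 0*3 + -5*-1 + -3*-5 = 20
(Av)_2 = -5*3 + 3*-1 + -5*-5 = 7
(Av)_3 = -3*3 + -5*-1 + 2*-5 = -14
Av = [20, 7, -14]
Then v^T (Av) = 3*20 + -1*7 + -5*-14
= 60 + -7 + 70 = 123

123


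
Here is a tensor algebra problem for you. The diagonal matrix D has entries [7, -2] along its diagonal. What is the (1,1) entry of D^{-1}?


For a diagonal matrix, the inverse has entries (D^{-1})_{ii} = 1/d_{ii}.
The diagonal entries are: d_{11} = 7, d_{22} = -2
We need (D^{-1})_{11} = 1/d_{11} = 1/7 = 1/7

1/7


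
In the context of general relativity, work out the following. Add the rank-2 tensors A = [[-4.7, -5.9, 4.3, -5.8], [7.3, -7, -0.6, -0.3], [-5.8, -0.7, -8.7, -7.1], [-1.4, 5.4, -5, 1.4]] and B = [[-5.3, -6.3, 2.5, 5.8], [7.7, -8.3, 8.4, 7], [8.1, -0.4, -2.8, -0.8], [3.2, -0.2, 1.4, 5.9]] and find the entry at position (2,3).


Tensor addition is component-wise: (A + B)_{ij} = A_{ij} + B_{ij}.
A_{23} = -0.6
B_{23} = 8.4
(A + B)_{23} = -0.6 + 8.4 = 7.8

7.8


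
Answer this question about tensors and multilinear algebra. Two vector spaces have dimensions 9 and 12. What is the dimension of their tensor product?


The dimension of a tensor product is the product of dimensions.
dim(V) = 9, dim(W) = 12
dim(V (x) W) = 9 * 12 = 108

108


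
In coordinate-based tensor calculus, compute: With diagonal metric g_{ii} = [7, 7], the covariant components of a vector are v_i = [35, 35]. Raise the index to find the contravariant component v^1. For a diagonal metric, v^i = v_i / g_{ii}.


To raise an index with a diagonal metric: v^i = v_i / g_{ii}.
For index 1: v_1 = 35, g_{11} = 7
v^1 = 35 / 7 = 5

5


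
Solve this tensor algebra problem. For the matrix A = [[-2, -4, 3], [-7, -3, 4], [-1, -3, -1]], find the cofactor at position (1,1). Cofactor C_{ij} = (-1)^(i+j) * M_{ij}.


To find cofactor C_{11}, delete row 1 and column 1.
The resulting 2x2 submatrix is: [[-3, 4], [-3, -1]]
Minor M_{11} = -3*-1 - 4*-3
  = 3 - -12 = 15
Sign = (-1)^(1+1) = (-1)^2 = 1
Cofactor C_{11} = 1 * 15 = 15

15


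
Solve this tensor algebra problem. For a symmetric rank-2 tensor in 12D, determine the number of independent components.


A symmetric rank-2 tensor in d dimensions has d(d+1)/2 independent components.
d = 12
d(d+1)/2 = 12 * 13 / 2 = 156 / 2 = 78

78


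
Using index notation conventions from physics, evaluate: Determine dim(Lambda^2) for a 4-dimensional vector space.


The dimension of the space of p-forms on an n-dimensional space is C(n, p).
n = 4, p = 2
C(4, 2) = 4! / (2! * 2!) = 6

6


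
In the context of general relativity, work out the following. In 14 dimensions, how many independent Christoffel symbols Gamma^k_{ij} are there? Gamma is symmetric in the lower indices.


Christoffel symbols Gamma^k_{ij} are symmetric in i,j, so there are d * d(d+1)/2 independent symbols.
d = 14
d(d+1)/2 = 14 * 15 / 2 = 105
Total = 14 * 105 = 1470

1470


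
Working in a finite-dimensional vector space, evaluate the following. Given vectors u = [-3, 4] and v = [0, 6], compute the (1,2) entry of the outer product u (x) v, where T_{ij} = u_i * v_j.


The outer product entry T_{ij} = u_i * v_j.
We need i=1, j=2.
u_1 = -3, v_2 = 6
T_{1,2} = -3 * 6 = -18

-18


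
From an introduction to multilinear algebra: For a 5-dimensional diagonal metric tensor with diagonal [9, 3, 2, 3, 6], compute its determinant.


For a diagonal metric, the determinant is the product of diagonal entries.
Diagonal entries: 9, 3, 2, 3, 6
det(g) = 9 * 3 * 2 * 3 * 6 = 972

972


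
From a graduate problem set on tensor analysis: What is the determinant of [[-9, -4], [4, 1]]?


For a 2x2 matrix [[a, b], [c, d]], det = a*d - b*c.
a = -9, b = -4, c = 4, d = 1
a*d = -9 * 1 = -9
b*c = -4 * 4 = -16
det = -9 - -16 = 7

7


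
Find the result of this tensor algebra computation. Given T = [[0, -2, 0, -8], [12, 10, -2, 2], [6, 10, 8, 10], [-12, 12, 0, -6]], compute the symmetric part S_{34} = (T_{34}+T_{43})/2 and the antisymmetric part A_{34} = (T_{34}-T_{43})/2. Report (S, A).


T_{34} = 10
T_{43} = 0
S_{34} = (10 + 0)/2 = 10/2 = 5
A_{34} = (10 - 0)/2 = 10/2 = 5
Check: S + A = 5 + 5 = 10 = T_{34}.

(5, 5)


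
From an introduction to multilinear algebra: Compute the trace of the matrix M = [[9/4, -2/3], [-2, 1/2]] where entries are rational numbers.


The trace is the sum of diagonal entries.
Diagonal: M[1,1] = 9/4, M[2,2] = 1/2
Tr(M) = 9/4 + 1/2
Computing step by step:
After adding M[1,1]: 9/4
After adding M[2,2]: 11/4
Tr(M) = 11/4

11/4


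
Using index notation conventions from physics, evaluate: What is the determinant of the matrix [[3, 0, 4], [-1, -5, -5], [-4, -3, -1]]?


Expanding along the first row, det(A) = a11*M_11 - a12*M_12 + a13*M_13, where M_1j is the (1,j) minor.
Minor M_11 = -5*-1 - -5*-3 = -10
Minor M_12 = -1*-1 - -5*-4 = -19
Minor M_13 = -1*-3 - -5*-4 = -17
det = 3*(-10) - 0*(-19) + 4*(-17)
    = -30 - 0 + -68
    = -98

-98


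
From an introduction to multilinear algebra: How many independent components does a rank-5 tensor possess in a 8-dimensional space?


The number of components of a rank-r tensor in d dimensions is d^r.
Here d = 8 and r = 5.
8^5 = 32768

32768


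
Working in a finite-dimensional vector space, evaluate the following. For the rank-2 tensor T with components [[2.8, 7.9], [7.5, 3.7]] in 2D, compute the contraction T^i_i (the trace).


The contraction (trace) of a rank-2 tensor is the sum of its diagonal elements.
Diagonal entries: A[1,1] = 2.8, A[2,2] = 3.7
Tr(A) = 2.8 + 3.7 = 6.5

6.5


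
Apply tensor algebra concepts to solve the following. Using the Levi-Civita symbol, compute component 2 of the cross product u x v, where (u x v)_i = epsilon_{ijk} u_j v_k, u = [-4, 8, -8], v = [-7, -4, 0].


(u x v)_2 = sum_{j,k} epsilon_{2jk} u_j v_k. Only permutations of (1,2,3) contribute; the two non-zero terms are:
eps_{213} u_1 v_3 = -1 * -4 * 0 = 0
eps_{231} u_3 v_1 = 1 * -8 * -7 = 56
(u x v)_2 = 56

56


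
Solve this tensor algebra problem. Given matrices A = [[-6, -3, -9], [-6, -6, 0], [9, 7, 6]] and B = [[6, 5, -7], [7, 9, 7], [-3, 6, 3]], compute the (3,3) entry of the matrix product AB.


(AB)_{ij} = sum_k A_{ik} B_{kj}.
For i=3, j=3:
A_{31} * B_{13} = 9 * -7 = -63
A_{32} * B_{23} = 7 * 7 = 49
A_{33} * B_{33} = 6 * 3 = 18
Sum = -63 + 49 + 18 = 4

4


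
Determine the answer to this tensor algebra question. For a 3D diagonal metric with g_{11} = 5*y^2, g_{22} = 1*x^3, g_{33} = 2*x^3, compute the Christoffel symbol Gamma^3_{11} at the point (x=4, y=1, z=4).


For a diagonal metric, Gamma^k_{ij} = (1/2) g^{kk} (dg_{ik}/dx_j + dg_{jk}/dx_i - dg_{ij}/dx_k).
The metric is diagonal, so g_{ab} = 0 for a != b.
At the given point: g_{11} = 5, g_{22} = 64, g_{33} = 128
g^{33} = 1/128
dg_{13}/dx_1 = 0 (off-diagonal)
dg_{13}/dx_1 = 0 (off-diagonal)
dg_{11}/dx_3 = dg_{11}/dx_3 = 0
Numerator = 0 + 0 - 0 = 0
Gamma^3_{11} = 0 / (2 * 128) = 0

0


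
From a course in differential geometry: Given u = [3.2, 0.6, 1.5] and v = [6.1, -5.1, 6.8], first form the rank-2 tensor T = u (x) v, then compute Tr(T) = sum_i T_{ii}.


The outer product gives T_{ij} = u_i v_j.
The trace (contraction) is Tr(T) = sum_i T_{ii} = sum_i u_i v_i.
Diagonal entries:
T_{11} = u_1 * v_1 = 3.2 * 6.1 = 19.52
T_{22} = u_2 * v_2 = 0.6 * -5.1 = -3.06
T_{33} = u_3 * v_3 = 1.5 * 6.8 = 10.2
Tr(T) = 19.52 + -3.06 + 10.2 = 26.66

26.66


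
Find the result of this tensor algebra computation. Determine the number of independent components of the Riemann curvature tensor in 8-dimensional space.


The Riemann tensor in d dimensions has d^2(d^2 - 1)/12 independent components.
d = 8, so d^2 = 64
d^2 - 1 = 63
d^2(d^2 - 1) = 64 * 63 = 4032
Divide by 12: 4032 / 12 = 336

336


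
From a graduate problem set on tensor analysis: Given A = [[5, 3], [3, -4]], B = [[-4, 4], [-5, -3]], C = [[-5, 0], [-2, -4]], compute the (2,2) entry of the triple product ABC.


(ABC)_{22} = sum_m (AB)_{2m} C_{m2}. First compute row 2 of AB.
(AB)_{21} = 3*-4 + -4*-5 = 8
(AB)_{22} = 3*4 + -4*-3 = 24
Now contract with column 2 of C:
(AB)_{21} * C_{12} = 8 * 0 = 0
(AB)_{22} * C_{22} = 24 * -4 = -96
(ABC)_{22} = 0 + -96 = -96

-96


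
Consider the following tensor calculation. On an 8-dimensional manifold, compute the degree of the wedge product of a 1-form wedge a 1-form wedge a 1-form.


The degree of a wedge product is the sum of the degrees of the individual forms.
Degrees: 1, 1, 1
Total degree = 1 + 1 + 1 = 3

3


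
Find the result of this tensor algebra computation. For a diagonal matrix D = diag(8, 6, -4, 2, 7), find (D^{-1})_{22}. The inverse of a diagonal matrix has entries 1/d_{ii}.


For a diagonal matrix, the inverse has entries (D^{-1})_{ii} = 1/d_{ii}.
The diagonal entries are: d_{11} = 8, d_{22} = 6, d_{33} = -4, d_{44} = 2, d_{55} = 7
We need (D^{-1})_{22} = 1/d_{22} = 1/6 = 1/6

1/6


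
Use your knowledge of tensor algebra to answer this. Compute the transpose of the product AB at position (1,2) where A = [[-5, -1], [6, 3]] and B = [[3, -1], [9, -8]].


(AB)^T_{ij} = (AB)_{ji} = sum_k A_{jk} B_{ki}.
For i=1, j=2 we need (AB)_{21}:
A_{21} * B_{11} = 6 * 3 = 18
A_{22} * B_{21} = 3 * 9 = 27
Sum = 18 + 27 = 45

45


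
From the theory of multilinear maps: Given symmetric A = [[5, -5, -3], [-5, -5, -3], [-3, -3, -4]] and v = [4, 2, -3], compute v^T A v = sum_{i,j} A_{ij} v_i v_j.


First compute Av:
(Av)_1 = 5*4 + -5*2 + -3*-3 = 19
(Av)_2 = -5*4 + -5*2 + -3*-3 = -21
(Av)_3 = -3*4 + -3*2 + -4*-3 = -6
Av = [19, -21, -6]
Then v^T (Av) = 4*19 + 2*-21 + -3*-6
= 76 + -42 + 18 = 52

52


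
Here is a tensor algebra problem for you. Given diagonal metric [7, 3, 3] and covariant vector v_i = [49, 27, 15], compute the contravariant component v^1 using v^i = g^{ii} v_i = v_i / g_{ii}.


To raise an index with a diagonal metric: v^i = v_i / g_{ii}.
For index 1: v_1 = 49, g_{11} = 7
v^1 = 49 / 7 = 7

7


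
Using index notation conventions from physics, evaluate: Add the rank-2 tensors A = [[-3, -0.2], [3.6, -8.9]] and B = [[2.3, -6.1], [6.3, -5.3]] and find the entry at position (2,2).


Tensor addition is component-wise: (A + B)_{ij} = A_{ij} + B_{ij}.
A_{22} = -8.9
B_{22} = -5.3
(A + B)_{22} = -8.9 + -5.3 = -14.2

-14.2


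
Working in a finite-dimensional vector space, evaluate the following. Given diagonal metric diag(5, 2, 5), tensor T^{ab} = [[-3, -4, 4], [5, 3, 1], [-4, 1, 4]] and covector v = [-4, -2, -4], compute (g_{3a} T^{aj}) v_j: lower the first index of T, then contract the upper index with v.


Step 1: lower the first index. For a diagonal metric, g_{ia} T^{aj} = g_{ii} T^{ij} (no sum on i).
g_{33} = 5
S_3{}^1 = 5 * T^{31} = 5 * -4 = -20
S_3{}^2 = 5 * T^{32} = 5 * 1 = 5
S_3{}^3 = 5 * T^{33} = 5 * 4 = 20
Step 2: contract S_3{}^j with v_j.
S_3{}^1 * v_1 = -20 * -4 = 80
S_3{}^2 * v_2 = 5 * -2 = -10
S_3{}^3 * v_3 = 20 * -4 = -80
Result = 80 + -10 + -80 = -10

-10


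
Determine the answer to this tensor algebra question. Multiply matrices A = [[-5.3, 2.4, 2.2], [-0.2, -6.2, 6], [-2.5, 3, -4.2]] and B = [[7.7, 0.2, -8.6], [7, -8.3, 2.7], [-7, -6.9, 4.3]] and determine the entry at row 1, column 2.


(AB)_{ij} = sum_k A_{ik} B_{kj}.
For i=1, j=2:
A_{11} * B_{12} = -5.3 * 0.2 = -1.06
A_{12} * B_{22} = 2.4 * -8.3 = -19.92
A_{13} * B_{32} = 2.2 * -6.9 = -15.18
Sum = -1.06 + -19.92 + -15.18 = -36.16

-36.16


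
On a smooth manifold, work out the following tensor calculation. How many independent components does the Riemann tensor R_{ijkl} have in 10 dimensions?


The Riemann tensor in d dimensions has d^2(d^2 - 1)/12 independent components.
d = 10, so d^2 = 100
d^2 - 1 = 99
d^2(d^2 - 1) = 100 * 99 = 9900
Divide by 12: 9900 / 12 = 825

825


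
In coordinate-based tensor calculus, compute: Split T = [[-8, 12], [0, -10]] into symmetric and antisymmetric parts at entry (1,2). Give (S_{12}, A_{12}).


T_{12} = 12
T_{21} = 0
S_{12} = (12 + 0)/2 = 12/2 = 6
A_{12} = (12 - 0)/2 = 12/2 = 6
Check: S + A = 6 + 6 = 12 = T_{12}.

(6, 6)


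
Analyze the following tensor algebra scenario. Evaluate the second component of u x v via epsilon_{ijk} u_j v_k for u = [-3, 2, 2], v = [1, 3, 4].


(u x v)_2 = sum_{j,k} epsilon_{2jk} u_j v_k. Only permutations of (1,2,3) contribute; the two non-zero terms are:
eps_{213} u_1 v_3 = -1 * -3 * 4 = 12
eps_{231} u_3 v_1 = 1 * 2 * 1 = 2
(u x v)_2 = 14

14


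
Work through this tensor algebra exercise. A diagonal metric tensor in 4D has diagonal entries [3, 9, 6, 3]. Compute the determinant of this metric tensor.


For a diagonal metric, the determinant is the product of diagonal entries.
Diagonal entries: 3, 9, 6, 3
det(g) = 3 * 9 * 6 * 3 = 486

486


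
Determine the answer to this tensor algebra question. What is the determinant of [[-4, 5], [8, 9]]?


For a 2x2 matrix [[a, b], [c, d]], det = a*d - b*c.
a = -4, b = 5, c = 8, d = 9
a*d = -4 * 9 = -36
b*c = 5 * 8 = 40
det = -36 - 40 = -76

-76


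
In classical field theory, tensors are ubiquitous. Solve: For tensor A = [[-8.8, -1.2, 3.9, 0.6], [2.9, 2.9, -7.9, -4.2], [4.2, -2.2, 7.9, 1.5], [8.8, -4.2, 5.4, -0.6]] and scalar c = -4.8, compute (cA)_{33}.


Scalar multiplication: (cA)_{ij} = c * A_{ij}.
c = -4.8
A_{33} = 7.9
(cA)_{33} = -4.8 * 7.9 = -37.92

-37.92


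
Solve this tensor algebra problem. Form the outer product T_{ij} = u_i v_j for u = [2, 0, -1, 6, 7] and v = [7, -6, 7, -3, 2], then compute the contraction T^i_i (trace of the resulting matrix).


The outer product gives T_{ij} = u_i v_j.
The trace (contraction) is Tr(T) = sum_i T_{ii} = sum_i u_i v_i.
Diagonal entries:
T_{11} = u_1 * v_1 = 2 * 7 = 14
T_{22} = u_2 * v_2 = 0 * -6 = 0
T_{33} = u_3 * v_3 = -1 * 7 = -7
T_{44} = u_4 * v_4 = 6 * -3 = -18
T_{55} = u_5 * v_5 = 7 * 2 = 14
Tr(T) = 14 + 0 + -7 + -18 + 14 = 3

3


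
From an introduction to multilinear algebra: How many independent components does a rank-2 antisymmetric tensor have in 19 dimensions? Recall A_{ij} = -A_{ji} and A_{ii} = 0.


An antisymmetric rank-2 tensor satisfies A_{ij} = -A_{ji}, so diagonal entries are zero.
The independent components are the upper-triangular entries: C(n, 2) = n(n-1)/2.
n = 19
C(19, 2) = 19 * 18 / 2 = 342 / 2 = 171

171


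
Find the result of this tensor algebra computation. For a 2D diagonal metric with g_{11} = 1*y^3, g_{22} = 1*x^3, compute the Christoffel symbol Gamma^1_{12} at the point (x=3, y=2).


For a diagonal metric, Gamma^k_{ij} = (1/2) g^{kk} (dg_{ik}/dx_j + dg_{jk}/dx_i - dg_{ij}/dx_k).
The metric is diagonal, so g_{ab} = 0 for a != b.
At the given point: g_{11} = 8, g_{22} = 27
g^{11} = 1/8
dg_{11}/dx_2 = dg_{11}/dx_2 = 12
dg_{21}/dx_1 = 0 (off-diagonal)
dg_{12}/dx_1 = 0 (off-diagonal)
Numerator = 12 + 0 - 0 = 12
Gamma^1_{12} = 12 / (2 * 8) = 3/4

3/4
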